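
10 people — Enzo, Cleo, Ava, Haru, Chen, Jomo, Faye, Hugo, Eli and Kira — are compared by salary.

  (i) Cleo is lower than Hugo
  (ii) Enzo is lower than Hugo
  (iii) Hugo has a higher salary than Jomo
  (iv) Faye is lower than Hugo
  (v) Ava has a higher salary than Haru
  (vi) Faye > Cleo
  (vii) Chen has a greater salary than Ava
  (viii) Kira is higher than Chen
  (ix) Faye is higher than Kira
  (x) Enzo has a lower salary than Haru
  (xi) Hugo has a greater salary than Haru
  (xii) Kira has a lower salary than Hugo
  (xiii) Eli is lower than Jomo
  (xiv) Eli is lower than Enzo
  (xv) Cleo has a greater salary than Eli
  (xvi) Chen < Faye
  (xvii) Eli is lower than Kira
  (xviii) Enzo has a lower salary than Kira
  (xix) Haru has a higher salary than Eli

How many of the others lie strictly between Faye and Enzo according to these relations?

The relations place Enzo below Faye. An element lies strictly between them when it is forced above Enzo and also forced below Faye.
Above Enzo: {Haru, Ava, Chen, Kira, Hugo}. Below Faye: {Eli, Cleo, Haru, Ava, Chen, Kira}.
Intersection: {Haru, Ava, Chen, Kira} — 4.

4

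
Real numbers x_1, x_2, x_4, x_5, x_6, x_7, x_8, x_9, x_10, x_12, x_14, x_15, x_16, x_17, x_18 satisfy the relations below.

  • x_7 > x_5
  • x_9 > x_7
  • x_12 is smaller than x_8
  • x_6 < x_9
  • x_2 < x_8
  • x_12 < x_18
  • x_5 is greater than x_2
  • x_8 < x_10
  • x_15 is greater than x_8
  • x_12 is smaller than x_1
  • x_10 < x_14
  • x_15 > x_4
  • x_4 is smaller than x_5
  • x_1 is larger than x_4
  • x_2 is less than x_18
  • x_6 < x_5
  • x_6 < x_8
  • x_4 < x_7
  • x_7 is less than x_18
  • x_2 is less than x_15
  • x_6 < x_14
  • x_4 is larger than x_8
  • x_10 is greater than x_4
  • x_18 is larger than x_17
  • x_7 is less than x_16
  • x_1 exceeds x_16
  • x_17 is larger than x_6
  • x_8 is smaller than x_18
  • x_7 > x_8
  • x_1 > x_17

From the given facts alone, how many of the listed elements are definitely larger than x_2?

From x_2 the given relations immediately reach x_8, x_5, x_18, x_15.
From those, x_4, x_7, x_10 — 7 in total.
From those, x_9, x_16, x_1, x_14 — 11 in total.
No other element is forced above x_2 by the given relations, so the count is 11.

11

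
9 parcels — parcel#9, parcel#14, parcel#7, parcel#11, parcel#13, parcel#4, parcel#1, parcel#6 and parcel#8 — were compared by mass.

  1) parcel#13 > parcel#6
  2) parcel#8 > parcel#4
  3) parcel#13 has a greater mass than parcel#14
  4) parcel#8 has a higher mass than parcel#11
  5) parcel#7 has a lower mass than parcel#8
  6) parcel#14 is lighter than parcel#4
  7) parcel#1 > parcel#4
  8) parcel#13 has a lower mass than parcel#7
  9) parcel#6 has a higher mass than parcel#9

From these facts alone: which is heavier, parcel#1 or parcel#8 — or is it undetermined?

undetermined

Following every chain through parcel#1: below parcel#1 we get parcel#14, parcel#4.
parcel#8 is not reached, and no chain runs the other way from parcel#8 to parcel#1.
So the given relations leave the order of parcel#1 and parcel#8 undetermined.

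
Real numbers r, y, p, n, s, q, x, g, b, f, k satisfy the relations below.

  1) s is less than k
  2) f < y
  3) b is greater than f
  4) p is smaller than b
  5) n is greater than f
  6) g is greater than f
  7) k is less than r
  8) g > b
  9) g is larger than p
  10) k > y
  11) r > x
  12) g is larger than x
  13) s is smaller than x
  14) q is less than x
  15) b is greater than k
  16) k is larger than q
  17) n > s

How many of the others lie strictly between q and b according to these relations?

1

The relations place q below b. An element lies strictly between them when it is forced above q and also forced below b.
Above q: {k, x, r, g}. Below b: {f, s, y, p, k}.
Intersection: {k} — 1.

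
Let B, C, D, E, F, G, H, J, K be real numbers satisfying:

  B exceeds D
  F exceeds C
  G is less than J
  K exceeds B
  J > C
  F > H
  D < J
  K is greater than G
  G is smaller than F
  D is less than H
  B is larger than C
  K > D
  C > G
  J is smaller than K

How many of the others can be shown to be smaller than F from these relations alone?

Directly below F: G, C, H.
One step further: D (4 so far).
Nothing else is reachable below F; 4 in all.

4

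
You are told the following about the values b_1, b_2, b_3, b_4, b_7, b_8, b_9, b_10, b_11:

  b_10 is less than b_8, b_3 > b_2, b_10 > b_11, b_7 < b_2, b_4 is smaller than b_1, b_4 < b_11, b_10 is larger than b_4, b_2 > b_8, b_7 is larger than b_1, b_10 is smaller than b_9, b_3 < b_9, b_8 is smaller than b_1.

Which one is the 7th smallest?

b_2

Chaining the given pairs: b_4 < b_11 < b_10 < b_8 < b_1 < b_7 < b_2 < b_3 < b_9.
Counting 7 from the smallest end gives b_2.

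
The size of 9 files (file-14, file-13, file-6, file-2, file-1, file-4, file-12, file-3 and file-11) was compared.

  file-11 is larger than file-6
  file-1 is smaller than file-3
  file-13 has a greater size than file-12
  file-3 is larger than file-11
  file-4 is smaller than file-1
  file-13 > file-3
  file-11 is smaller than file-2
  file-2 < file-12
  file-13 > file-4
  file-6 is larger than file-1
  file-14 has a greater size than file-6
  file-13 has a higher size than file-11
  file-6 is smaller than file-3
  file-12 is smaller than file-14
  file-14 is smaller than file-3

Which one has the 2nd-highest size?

file-3

Chaining the given pairs: file-4 < file-1 < file-6 < file-11 < file-2 < file-12 < file-14 < file-3 < file-13.
Counting 2 from the largest end gives file-3.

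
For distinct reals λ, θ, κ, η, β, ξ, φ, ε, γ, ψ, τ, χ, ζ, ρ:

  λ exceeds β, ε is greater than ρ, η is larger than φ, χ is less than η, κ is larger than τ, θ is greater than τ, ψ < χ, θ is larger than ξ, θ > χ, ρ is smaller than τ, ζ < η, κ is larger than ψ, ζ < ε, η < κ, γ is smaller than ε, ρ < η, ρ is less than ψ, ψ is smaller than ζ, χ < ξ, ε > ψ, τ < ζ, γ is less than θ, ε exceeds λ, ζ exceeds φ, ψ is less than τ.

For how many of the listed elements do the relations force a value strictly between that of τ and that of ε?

Chaining upward from τ reaches: θ, ζ, η, κ.
Chaining downward from ε reaches: β, ρ, ψ, γ, φ, λ, ζ.
Strictly between τ and ε are those in both lists: ζ — 1 element.

1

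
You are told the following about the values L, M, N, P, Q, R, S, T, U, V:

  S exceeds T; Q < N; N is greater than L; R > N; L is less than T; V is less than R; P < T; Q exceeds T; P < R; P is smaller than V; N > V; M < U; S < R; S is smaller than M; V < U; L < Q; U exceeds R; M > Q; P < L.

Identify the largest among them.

Chaining downward from U: directly below it, V, R, M; then P, Q, S, N; then L, T.
That covers every other element, and nothing is given above U, so U is the largest.

U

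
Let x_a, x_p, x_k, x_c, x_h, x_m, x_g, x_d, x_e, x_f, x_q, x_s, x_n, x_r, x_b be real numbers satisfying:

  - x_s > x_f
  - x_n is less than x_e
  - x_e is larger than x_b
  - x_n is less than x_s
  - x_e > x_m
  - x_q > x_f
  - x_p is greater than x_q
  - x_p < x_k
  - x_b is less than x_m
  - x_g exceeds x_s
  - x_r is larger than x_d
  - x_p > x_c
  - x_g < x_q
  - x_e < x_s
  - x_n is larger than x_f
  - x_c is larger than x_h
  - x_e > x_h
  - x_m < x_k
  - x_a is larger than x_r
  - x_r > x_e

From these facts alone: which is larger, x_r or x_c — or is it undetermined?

Following every chain through x_c: above x_c we get x_p, x_k; below x_c we get x_h.
x_r is not reached, and no chain runs the other way from x_r to x_c.
So the given relations leave the order of x_c and x_r undetermined.

undetermined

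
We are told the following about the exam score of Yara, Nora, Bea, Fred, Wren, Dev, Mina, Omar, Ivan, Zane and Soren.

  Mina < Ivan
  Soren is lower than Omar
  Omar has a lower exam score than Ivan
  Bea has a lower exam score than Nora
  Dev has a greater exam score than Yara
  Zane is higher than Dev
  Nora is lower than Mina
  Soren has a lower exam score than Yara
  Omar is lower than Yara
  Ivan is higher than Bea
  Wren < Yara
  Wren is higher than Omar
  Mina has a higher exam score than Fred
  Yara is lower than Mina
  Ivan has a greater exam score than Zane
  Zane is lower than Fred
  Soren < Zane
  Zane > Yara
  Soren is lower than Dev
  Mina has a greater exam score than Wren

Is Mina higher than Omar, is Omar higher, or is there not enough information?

Mina

Omar < Wren and Wren < Yara give Omar < Yara.
With Yara < Zane: Omar < Wren < Yara < Zane.
Then Zane < Fred extends the chain to Fred.
Then Fred < Mina extends the chain to Mina.
So Mina is higher.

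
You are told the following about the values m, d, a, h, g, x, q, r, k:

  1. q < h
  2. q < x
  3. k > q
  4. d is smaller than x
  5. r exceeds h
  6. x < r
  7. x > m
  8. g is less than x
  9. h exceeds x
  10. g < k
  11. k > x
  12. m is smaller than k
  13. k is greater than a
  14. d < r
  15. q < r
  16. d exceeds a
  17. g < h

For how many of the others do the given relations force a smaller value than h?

The elements the relations force below h are g, m, q, a, d, x — no chain reaches any other.
That is 6.

6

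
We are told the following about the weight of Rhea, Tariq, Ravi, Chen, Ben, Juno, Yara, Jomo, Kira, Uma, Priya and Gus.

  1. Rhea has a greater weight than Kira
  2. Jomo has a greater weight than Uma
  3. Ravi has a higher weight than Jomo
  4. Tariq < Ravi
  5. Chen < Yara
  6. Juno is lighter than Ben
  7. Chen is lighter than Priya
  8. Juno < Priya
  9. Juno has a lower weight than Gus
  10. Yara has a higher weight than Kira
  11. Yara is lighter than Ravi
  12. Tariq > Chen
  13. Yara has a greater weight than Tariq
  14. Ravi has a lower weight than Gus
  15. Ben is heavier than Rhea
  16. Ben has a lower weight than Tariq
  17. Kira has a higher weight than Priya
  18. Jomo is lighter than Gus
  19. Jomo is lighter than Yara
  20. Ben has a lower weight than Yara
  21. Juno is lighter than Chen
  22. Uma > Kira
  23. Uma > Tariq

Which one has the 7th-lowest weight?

Tariq

Chaining the given pairs: Juno < Chen < Priya < Kira < Rhea < Ben < Tariq < Uma < Jomo < Yara < Ravi < Gus.
Counting 7 from the smallest end gives Tariq.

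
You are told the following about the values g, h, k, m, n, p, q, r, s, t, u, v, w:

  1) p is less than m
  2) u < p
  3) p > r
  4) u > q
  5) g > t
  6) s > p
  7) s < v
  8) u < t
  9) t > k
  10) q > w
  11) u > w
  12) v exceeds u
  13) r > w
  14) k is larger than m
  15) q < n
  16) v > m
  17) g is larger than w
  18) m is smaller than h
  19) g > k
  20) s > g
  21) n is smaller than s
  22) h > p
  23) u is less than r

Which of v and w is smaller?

Following the relations from w: w < q < u < r < p < m < k < g < s < v.
So w < v; w is the smaller of the two.

w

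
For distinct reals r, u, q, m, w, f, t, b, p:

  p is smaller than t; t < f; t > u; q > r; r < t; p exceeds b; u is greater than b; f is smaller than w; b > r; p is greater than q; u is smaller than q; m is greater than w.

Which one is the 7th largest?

u

Chaining the given pairs: r < b < u < q < p < t < f < w < m.
Counting 7 from the largest end gives u.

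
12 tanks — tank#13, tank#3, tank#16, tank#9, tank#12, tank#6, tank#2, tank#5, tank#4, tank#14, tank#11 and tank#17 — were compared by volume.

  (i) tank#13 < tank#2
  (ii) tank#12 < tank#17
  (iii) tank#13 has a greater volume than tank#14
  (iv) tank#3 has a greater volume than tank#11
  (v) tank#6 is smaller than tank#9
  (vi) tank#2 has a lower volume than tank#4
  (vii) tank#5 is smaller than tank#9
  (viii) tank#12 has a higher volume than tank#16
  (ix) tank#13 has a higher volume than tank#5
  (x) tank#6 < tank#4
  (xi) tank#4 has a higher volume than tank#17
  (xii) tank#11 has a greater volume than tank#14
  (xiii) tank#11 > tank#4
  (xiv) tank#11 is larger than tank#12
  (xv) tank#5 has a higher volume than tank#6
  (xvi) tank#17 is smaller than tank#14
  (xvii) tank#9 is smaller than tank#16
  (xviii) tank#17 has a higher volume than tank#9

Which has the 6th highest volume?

The consecutive relations fix a unique order: tank#6 < tank#5 < tank#9 < tank#16 < tank#12 < tank#17 < tank#14 < tank#13 < tank#2 < tank#4 < tank#11 < tank#3.
The 6th largest is tank#14.

tank#14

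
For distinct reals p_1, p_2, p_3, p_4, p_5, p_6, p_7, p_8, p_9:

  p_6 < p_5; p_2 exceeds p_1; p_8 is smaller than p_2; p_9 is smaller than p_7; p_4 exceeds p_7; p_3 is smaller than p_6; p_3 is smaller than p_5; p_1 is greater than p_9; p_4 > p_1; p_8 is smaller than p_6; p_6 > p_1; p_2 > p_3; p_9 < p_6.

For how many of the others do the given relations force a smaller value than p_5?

Directly below p_5: p_3, p_6.
One step further: p_9, p_8, p_1 (5 so far).
No other element is forced below p_5 by the given relations, so the count is 5.

5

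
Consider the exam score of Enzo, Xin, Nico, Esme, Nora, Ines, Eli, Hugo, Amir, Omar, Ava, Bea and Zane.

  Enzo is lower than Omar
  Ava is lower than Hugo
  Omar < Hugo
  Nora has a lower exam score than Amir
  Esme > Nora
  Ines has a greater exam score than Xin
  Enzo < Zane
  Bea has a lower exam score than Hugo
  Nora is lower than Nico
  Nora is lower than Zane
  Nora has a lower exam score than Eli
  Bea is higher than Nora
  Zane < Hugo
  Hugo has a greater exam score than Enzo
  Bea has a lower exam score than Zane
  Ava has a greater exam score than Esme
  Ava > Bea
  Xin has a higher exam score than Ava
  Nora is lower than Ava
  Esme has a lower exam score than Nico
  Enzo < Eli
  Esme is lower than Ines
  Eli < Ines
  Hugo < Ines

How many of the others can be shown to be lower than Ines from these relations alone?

The elements the relations force below Ines are Nora, Enzo, Bea, Esme, Omar, Ava, Zane, Xin, Eli, Hugo — no chain reaches any other.
That is 10.

10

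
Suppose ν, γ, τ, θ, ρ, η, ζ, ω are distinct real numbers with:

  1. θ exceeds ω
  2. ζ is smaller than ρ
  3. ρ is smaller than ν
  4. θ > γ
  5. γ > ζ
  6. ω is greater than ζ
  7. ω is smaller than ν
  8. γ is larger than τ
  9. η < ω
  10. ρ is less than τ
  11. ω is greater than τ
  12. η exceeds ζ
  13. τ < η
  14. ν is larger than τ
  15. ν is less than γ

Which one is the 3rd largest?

Chaining the given pairs: ζ < ρ < τ < η < ω < ν < γ < θ.
The 3rd largest is ν.

ν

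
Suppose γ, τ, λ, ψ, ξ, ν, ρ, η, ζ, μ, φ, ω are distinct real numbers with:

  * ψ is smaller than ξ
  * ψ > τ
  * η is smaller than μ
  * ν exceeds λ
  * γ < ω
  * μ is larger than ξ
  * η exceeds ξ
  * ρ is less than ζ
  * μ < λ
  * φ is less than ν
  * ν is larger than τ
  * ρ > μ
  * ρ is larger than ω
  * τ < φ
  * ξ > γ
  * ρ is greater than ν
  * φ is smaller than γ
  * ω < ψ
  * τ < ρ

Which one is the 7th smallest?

Piecing the relations together gives one ordering: τ < φ < γ < ω < ψ < ξ < η < μ < λ < ν < ρ < ζ.
The 7th smallest is η.

η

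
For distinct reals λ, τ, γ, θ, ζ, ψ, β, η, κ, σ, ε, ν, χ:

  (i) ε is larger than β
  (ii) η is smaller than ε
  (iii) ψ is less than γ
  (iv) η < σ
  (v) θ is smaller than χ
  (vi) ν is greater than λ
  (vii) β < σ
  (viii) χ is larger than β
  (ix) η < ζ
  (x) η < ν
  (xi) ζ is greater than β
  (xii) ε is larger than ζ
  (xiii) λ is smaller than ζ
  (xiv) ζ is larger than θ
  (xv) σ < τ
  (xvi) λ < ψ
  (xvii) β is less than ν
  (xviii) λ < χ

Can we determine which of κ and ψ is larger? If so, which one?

undetermined

Following every chain through ψ: above ψ we get γ; below ψ we get λ.
κ is not reached, and no chain runs the other way from κ to ψ.
So the given relations leave the order of ψ and κ undetermined.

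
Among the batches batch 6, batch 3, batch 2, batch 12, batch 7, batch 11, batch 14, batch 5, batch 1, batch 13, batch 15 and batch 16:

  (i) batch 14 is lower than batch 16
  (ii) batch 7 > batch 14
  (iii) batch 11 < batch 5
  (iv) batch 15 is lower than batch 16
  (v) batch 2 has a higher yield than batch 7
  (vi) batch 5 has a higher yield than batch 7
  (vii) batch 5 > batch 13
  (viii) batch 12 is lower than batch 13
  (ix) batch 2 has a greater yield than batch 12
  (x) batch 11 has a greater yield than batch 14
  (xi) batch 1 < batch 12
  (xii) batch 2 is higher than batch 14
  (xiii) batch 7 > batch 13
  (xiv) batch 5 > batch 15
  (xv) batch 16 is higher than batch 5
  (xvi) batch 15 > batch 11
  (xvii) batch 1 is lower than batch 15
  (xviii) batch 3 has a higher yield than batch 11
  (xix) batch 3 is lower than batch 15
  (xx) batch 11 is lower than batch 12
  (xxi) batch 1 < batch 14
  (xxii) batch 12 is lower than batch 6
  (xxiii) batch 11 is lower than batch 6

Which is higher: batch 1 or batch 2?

Chaining the given relations: batch 1 < batch 14 < batch 11 < batch 12 < batch 13 < batch 7 < batch 2.
So batch 1 < batch 2; batch 2 is the higher of the two.

batch 2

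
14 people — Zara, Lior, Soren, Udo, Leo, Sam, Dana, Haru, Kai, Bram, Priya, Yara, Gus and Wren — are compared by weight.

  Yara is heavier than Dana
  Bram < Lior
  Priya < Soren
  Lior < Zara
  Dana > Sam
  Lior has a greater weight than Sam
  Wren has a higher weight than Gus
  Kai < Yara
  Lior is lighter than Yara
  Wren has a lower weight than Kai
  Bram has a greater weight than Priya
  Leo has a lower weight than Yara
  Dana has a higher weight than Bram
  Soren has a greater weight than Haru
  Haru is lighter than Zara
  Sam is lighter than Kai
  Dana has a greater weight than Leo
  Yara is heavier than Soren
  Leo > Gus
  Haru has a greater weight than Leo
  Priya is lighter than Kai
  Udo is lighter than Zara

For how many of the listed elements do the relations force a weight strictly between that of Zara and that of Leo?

Chaining upward from Leo reaches: Haru, Dana, Soren, Yara.
Chaining downward from Zara reaches: Priya, Gus, Sam, Udo, Bram, Haru, Lior.
Strictly between Leo and Zara are those in both lists: Haru — 1 element.

1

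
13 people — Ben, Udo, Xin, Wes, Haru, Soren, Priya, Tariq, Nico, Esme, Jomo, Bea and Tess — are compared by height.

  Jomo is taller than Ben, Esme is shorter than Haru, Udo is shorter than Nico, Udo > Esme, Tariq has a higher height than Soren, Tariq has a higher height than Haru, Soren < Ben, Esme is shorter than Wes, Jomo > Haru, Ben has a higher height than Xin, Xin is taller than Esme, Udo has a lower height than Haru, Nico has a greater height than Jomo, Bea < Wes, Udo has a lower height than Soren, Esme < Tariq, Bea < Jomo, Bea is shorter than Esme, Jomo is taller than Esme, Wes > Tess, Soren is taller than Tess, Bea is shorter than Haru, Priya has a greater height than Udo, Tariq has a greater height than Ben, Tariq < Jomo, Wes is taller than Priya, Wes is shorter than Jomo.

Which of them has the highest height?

Nico

Chaining downward from Nico: directly below it, Udo, Jomo; then Bea, Esme, Haru, Ben, Tariq, Wes; then Tess, Xin, Soren, Priya.
That covers every other element, and nothing is given above Nico, so Nico is the highest height.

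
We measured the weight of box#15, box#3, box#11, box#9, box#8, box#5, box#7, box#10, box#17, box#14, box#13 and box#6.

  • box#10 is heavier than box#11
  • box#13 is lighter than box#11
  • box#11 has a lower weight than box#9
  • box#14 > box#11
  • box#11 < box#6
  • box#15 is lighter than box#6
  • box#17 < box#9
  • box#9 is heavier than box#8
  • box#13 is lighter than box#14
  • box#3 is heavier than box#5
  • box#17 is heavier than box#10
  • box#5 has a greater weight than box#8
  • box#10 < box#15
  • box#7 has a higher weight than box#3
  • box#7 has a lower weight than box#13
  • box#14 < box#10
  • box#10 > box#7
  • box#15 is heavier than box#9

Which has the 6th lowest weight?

The consecutive relations fix a unique order: box#8 < box#5 < box#3 < box#7 < box#13 < box#11 < box#14 < box#10 < box#17 < box#9 < box#15 < box#6.
The 6th smallest is box#11.

box#11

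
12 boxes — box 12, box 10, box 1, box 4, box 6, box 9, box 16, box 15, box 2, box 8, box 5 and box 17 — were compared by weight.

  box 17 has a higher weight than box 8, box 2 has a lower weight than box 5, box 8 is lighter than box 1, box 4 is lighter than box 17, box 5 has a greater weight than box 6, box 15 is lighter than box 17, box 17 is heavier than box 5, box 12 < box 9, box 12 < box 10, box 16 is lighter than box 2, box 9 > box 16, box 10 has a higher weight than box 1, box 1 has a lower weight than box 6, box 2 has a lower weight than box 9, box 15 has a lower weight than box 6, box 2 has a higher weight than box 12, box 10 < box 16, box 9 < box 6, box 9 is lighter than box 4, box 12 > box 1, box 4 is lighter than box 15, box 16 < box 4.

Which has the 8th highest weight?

box 16

Piecing the relations together gives one ordering: box 8 < box 1 < box 12 < box 10 < box 16 < box 2 < box 9 < box 4 < box 15 < box 6 < box 5 < box 17.
Counting 8 from the largest end gives box 16.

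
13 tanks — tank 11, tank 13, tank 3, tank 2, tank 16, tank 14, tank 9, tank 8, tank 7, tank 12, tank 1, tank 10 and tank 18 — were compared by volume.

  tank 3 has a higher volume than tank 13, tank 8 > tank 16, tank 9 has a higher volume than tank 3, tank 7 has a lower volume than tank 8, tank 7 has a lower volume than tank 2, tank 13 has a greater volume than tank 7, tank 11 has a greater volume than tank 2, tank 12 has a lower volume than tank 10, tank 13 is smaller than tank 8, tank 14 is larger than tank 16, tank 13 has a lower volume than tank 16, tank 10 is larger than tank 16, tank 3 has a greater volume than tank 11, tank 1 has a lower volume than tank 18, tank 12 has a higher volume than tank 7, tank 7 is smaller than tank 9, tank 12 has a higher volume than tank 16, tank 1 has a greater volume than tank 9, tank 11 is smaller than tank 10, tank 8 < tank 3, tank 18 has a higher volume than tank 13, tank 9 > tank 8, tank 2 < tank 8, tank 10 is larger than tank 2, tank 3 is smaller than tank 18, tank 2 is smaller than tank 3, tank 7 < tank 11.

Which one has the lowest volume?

tank 7

tank 13 is not least since tank 7 < tank 13; tank 16 is not least since tank 13 < tank 16; tank 14 is not least since tank 16 < tank 14; tank 2 is not least since tank 7 < tank 2; tank 11 is not least since tank 7 < tank 11; tank 8 is not least since tank 2 < tank 8; tank 12 is not least since tank 7 < tank 12; tank 3 is not least since tank 8 < tank 3; tank 9 is not least since tank 3 < tank 9; tank 1 is not least since tank 9 < tank 1; tank 10 is not least since tank 16 < tank 10; tank 18 is not least since tank 3 < tank 18.
Only tank 7 has nothing below it, so tank 7 is the lowest volume.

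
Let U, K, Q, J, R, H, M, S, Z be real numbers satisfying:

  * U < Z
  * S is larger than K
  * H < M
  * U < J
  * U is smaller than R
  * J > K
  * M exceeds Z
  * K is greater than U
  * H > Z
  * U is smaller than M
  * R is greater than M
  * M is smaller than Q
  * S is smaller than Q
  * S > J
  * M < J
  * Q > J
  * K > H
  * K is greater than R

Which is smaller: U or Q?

Link the given pairs in sequence: U < Z; Z < H; H < M; M < R; R < K; K < J; J < S; S < Q.
Chaining these gives U < Z < H < M < R < K < J < S < Q.
So U < Q; U is the smaller of the two.

U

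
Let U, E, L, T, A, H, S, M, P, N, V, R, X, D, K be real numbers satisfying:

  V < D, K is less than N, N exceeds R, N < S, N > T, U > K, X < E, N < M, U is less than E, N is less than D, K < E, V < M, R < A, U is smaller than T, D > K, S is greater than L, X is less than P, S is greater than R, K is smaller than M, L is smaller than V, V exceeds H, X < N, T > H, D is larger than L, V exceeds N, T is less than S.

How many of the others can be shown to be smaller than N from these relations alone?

Directly below N: K, R, X, T.
One step further: H, U (6 so far).
Nothing else is reachable below N; 6 in all.

6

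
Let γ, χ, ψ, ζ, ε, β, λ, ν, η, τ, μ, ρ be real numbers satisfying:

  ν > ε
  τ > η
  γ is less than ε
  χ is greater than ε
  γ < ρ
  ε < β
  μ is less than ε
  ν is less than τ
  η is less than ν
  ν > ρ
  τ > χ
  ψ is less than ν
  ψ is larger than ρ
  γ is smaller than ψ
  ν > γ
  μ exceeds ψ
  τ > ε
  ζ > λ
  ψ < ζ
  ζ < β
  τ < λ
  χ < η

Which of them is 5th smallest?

Piecing the relations together gives one ordering: γ < ρ < ψ < μ < ε < χ < η < ν < τ < λ < ζ < β.
Counting 5 from the smallest end gives ε.

ε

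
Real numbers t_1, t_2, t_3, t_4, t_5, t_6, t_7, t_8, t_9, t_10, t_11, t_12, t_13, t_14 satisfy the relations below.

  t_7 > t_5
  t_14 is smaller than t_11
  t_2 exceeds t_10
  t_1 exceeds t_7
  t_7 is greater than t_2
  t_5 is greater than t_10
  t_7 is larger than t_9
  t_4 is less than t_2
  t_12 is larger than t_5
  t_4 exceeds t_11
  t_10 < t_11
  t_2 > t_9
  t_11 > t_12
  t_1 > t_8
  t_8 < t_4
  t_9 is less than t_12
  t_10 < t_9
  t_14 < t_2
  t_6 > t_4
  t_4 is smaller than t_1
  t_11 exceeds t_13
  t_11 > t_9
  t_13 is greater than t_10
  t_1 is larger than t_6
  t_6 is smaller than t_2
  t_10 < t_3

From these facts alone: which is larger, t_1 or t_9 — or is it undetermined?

t_9 < t_12 and t_12 < t_11 give t_9 < t_11.
With t_11 < t_4: t_9 < t_12 < t_11 < t_4.
With t_4 < t_6: t_9 < t_12 < t_11 < t_4 < t_6.
Then t_6 < t_2 extends the chain to t_2.
With t_2 < t_7: t_9 < t_12 < t_11 < t_4 < t_6 < t_2 < t_7.
Then t_7 < t_1 extends the chain to t_1.
So t_1 is larger.

t_1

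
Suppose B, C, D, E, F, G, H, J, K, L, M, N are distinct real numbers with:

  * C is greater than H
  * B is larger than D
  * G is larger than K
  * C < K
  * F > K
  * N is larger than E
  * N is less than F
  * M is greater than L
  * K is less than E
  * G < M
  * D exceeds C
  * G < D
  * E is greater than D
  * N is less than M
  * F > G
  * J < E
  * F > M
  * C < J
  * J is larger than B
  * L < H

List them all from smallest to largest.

L < H < C < K < G < D < B < J < E < N < M < F

The consecutive links are each given: L < H; H < C; C < K; K < G; G < D; D < B; B < J; J < E; E < N; N < M; M < F.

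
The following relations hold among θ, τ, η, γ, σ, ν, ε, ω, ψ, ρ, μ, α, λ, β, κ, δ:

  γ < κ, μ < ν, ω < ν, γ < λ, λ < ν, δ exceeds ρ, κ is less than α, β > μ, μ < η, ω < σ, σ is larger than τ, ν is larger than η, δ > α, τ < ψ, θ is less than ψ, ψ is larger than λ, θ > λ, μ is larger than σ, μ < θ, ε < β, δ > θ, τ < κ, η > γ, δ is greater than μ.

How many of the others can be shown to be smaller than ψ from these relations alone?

Directly below ψ: τ, λ, θ.
One step further: γ, μ (5 so far).
One step further: σ (6 so far).
One step further: ω (7 so far).
No other element is forced below ψ by the given relations, so the count is 7.

7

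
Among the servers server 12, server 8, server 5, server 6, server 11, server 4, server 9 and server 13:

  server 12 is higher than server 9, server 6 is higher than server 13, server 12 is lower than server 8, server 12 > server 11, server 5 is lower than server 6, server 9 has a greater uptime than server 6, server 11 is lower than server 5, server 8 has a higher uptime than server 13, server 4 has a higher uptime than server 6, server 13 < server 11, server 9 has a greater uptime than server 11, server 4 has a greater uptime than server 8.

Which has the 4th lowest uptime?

Piecing the relations together gives one ordering: server 13 < server 11 < server 5 < server 6 < server 9 < server 12 < server 8 < server 4.
The 4th smallest is server 6.

server 6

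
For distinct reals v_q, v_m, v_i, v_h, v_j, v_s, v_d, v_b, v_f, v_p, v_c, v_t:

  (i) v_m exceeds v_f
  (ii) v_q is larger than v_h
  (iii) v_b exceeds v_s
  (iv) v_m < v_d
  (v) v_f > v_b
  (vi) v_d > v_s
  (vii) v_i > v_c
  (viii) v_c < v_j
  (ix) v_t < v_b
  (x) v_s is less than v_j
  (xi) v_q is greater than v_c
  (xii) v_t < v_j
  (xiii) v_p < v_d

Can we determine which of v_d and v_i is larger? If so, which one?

Following every chain through v_i: below v_i we get v_c.
v_d is not reached, and no chain runs the other way from v_d to v_i.
So the given relations leave the order of v_i and v_d undetermined.

undetermined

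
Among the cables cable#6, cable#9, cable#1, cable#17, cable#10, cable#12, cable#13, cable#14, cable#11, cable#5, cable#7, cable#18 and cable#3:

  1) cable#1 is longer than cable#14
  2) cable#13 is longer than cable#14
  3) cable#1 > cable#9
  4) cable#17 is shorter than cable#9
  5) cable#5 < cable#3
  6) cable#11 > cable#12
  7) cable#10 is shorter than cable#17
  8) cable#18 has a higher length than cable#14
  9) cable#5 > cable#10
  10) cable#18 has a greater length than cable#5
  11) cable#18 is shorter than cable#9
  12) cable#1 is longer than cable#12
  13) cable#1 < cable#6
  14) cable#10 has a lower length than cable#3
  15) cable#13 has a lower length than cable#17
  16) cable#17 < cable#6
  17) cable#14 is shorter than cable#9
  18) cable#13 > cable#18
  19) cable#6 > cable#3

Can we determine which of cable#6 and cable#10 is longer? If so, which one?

cable#10 < cable#5 and cable#5 < cable#18 give cable#10 < cable#18.
With cable#18 < cable#13: cable#10 < cable#5 < cable#18 < cable#13.
With cable#13 < cable#17: cable#10 < cable#5 < cable#18 < cable#13 < cable#17.
Then cable#17 < cable#9 extends the chain to cable#9.
With cable#9 < cable#1: cable#10 < cable#5 < cable#18 < cable#13 < cable#17 < cable#9 < cable#1.
Then cable#1 < cable#6 extends the chain to cable#6.
So cable#6 is longer.

cable#6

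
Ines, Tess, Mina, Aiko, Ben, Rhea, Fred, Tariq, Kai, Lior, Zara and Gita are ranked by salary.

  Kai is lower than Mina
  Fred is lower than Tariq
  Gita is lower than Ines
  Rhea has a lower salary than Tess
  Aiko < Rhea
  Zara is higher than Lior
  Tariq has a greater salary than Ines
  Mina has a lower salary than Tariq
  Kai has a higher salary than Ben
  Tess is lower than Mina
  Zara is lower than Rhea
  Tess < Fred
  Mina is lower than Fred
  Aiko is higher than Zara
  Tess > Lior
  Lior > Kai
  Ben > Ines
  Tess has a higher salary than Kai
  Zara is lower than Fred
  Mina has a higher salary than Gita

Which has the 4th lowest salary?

Kai

The consecutive relations fix a unique order: Gita < Ines < Ben < Kai < Lior < Zara < Aiko < Rhea < Tess < Mina < Fred < Tariq.
The 4th smallest is Kai.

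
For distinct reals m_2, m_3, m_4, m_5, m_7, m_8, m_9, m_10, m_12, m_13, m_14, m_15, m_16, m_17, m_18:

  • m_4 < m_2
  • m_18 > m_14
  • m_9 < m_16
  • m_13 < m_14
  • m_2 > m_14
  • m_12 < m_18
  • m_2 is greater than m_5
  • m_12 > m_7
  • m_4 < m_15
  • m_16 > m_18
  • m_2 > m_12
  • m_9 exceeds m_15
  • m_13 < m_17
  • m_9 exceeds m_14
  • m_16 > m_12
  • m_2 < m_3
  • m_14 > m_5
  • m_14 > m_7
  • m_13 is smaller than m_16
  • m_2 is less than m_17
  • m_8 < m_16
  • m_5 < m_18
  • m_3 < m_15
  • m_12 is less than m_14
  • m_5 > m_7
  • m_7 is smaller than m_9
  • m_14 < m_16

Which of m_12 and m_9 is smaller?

m_12

Chaining the given relations: m_12 < m_14 < m_2 < m_3 < m_15 < m_9.
So m_12 < m_9; m_12 is the smaller of the two.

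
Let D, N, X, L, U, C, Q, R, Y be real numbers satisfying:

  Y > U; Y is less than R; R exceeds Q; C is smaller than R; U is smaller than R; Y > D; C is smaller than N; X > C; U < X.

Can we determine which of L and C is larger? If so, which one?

Following every chain through L: nothing is chained to L.
C is not reached, and no chain runs the other way from C to L.
So the given relations leave the order of L and C undetermined.

undetermined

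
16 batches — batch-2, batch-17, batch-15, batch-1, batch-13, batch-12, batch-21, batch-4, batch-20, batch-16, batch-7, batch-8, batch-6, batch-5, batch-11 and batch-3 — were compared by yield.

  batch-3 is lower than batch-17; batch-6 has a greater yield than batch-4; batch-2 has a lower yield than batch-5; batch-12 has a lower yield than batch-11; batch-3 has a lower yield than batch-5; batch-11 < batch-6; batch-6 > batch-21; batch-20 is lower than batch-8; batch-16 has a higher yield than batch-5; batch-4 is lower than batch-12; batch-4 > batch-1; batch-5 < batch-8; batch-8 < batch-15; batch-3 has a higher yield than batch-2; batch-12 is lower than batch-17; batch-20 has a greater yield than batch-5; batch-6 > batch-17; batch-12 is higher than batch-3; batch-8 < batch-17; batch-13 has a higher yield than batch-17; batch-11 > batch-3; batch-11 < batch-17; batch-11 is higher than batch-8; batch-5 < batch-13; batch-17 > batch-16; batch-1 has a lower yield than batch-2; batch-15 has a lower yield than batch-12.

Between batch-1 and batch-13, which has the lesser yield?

batch-1

batch-1 < batch-2 and batch-2 < batch-3 give batch-1 < batch-3.
With batch-3 < batch-5: batch-1 < batch-2 < batch-3 < batch-5.
With batch-5 < batch-20: batch-1 < batch-2 < batch-3 < batch-5 < batch-20.
Then batch-20 < batch-8 extends the chain to batch-8.
With batch-8 < batch-15: batch-1 < batch-2 < batch-3 < batch-5 < batch-20 < batch-8 < batch-15.
With batch-15 < batch-12: batch-1 < batch-2 < batch-3 < batch-5 < batch-20 < batch-8 < batch-15 < batch-12.
With batch-12 < batch-11: batch-1 < batch-2 < batch-3 < batch-5 < batch-20 < batch-8 < batch-15 < batch-12 < batch-11.
Then batch-11 < batch-17 extends the chain to batch-17.
Then batch-17 < batch-13 extends the chain to batch-13.
So batch-1 < batch-13; batch-1 is the lower of the two.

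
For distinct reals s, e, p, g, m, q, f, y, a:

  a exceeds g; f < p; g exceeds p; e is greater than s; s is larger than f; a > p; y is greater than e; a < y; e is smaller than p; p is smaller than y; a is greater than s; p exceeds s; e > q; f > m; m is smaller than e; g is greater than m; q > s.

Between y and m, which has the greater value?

m < f < s < q < e < p < g < a < y, by transitivity through f, s, q, e, p, g, a.
So m < y; y is the larger of the two.

y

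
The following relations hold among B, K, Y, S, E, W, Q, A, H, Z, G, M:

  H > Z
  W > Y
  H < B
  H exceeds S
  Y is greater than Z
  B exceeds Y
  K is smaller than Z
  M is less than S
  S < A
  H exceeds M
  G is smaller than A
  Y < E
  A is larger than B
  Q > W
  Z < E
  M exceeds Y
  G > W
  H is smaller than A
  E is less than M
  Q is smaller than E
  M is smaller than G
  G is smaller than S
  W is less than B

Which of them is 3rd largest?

H

The consecutive relations fix a unique order: K < Z < Y < W < Q < E < M < G < S < H < B < A.
The 3rd largest is H.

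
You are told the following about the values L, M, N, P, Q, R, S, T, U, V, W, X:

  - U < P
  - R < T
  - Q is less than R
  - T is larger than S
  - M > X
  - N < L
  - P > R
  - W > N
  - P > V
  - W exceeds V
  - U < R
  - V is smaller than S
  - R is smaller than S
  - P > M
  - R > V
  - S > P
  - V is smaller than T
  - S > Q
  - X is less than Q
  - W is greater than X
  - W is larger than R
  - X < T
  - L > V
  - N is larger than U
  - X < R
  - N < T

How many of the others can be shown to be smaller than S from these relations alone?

The elements the relations force below S are U, X, M, Q, V, R, P — no chain reaches any other.
That is 7.

7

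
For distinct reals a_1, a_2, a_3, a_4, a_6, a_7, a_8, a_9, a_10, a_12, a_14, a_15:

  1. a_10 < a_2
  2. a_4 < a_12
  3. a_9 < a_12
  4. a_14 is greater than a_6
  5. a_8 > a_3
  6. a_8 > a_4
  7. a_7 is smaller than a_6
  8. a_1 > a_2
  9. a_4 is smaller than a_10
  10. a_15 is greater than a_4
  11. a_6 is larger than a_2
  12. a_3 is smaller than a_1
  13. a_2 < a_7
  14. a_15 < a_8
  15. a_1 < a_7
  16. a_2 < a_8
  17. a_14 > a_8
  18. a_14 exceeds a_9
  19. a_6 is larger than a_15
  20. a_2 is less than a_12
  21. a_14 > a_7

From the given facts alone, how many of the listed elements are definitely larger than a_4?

From a_4 the given relations immediately reach a_10, a_15, a_12, a_8.
From those, a_2, a_6, a_14 — 7 in total.
From those, a_1, a_7 — 9 in total.
Nothing else is reachable above a_4; 9 in all.

9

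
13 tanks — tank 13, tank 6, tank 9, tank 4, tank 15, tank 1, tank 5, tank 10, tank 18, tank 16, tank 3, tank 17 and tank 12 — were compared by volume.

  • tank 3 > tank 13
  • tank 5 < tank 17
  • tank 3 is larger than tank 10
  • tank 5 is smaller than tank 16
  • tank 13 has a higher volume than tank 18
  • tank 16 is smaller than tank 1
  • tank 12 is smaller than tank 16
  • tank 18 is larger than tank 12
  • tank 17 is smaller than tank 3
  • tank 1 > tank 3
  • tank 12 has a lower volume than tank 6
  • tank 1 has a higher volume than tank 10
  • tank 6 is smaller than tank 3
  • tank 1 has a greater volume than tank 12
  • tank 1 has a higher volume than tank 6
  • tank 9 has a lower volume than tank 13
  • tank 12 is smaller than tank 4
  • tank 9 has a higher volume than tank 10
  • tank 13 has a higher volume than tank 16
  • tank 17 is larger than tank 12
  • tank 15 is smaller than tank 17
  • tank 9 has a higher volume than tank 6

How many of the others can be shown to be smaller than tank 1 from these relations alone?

Directly below tank 1: tank 12, tank 10, tank 16, tank 6, tank 3.
One step further: tank 5, tank 17, tank 13 (8 so far).
One step further: tank 15, tank 9, tank 18 (11 so far).
No other element is forced below tank 1 by the given relations, so the count is 11.

11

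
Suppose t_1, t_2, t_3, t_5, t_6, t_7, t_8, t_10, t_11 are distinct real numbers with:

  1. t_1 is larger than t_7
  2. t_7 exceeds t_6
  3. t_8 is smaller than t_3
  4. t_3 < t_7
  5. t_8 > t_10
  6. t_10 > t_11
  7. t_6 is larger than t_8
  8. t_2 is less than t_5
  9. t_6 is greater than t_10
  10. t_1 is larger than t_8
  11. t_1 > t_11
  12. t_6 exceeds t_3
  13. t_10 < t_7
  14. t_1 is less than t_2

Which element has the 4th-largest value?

The consecutive relations fix a unique order: t_11 < t_10 < t_8 < t_3 < t_6 < t_7 < t_1 < t_2 < t_5.
Counting 4 from the largest end gives t_7.

t_7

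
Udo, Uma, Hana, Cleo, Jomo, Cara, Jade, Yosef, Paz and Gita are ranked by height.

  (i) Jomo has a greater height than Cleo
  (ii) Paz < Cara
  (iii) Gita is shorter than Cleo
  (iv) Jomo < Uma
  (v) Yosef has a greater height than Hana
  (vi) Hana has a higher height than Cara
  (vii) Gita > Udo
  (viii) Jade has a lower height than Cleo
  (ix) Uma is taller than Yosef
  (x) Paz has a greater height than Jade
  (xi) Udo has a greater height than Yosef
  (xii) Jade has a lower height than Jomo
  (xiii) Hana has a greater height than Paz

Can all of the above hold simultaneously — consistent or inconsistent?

consistent

The single ordering Jade < Paz < Cara < Hana < Yosef < Udo < Gita < Cleo < Jomo < Uma satisfies every listed relation, so no contradiction arises.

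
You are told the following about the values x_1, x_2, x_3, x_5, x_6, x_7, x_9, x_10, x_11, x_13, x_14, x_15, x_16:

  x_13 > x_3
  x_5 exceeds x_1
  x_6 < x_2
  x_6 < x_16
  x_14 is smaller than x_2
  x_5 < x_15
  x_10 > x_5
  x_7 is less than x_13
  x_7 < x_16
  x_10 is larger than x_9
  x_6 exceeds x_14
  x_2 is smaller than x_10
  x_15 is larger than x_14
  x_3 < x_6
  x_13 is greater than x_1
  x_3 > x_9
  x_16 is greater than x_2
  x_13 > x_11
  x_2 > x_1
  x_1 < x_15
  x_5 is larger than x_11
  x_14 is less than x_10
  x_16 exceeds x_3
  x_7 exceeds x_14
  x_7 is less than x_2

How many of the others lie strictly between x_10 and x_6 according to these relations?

Chaining upward from x_6 reaches: x_2, x_16.
Chaining downward from x_10 reaches: x_9, x_1, x_3, x_14, x_7, x_2, x_11, x_5.
Strictly between x_6 and x_10 are those in both lists: x_2 — 1 element.

1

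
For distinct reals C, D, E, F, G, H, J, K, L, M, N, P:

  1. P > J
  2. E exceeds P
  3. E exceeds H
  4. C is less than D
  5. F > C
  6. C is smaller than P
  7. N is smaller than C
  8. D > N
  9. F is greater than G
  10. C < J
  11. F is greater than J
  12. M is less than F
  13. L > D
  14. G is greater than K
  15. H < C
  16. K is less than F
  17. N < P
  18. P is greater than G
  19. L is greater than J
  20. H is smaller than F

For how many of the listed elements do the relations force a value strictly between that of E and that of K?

2

Chaining upward from K reaches: G, F, P.
Chaining downward from E reaches: H, N, C, J, G, P.
Strictly between K and E are those in both lists: G, P — 2 elements.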